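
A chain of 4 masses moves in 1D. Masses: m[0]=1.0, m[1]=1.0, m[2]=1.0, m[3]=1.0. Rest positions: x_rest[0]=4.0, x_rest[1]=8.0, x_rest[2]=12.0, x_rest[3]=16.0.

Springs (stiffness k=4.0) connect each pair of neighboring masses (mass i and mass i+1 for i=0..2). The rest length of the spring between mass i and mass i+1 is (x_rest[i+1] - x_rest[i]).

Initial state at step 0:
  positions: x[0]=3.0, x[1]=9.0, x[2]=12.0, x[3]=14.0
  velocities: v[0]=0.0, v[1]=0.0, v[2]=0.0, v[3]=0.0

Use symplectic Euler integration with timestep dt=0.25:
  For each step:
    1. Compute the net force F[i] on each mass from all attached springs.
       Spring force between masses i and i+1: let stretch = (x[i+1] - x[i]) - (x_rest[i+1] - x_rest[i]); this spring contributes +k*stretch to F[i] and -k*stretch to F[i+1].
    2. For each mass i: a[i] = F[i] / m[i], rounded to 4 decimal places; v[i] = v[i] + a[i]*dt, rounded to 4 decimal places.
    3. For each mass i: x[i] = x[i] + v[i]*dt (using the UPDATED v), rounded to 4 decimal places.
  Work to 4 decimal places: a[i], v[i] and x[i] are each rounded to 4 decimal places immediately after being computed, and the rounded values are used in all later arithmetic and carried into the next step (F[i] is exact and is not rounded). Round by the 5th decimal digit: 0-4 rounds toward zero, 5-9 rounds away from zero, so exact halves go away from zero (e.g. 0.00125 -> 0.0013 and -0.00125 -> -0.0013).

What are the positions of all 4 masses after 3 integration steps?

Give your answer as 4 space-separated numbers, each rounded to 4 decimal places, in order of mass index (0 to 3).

Step 0: x=[3.0000 9.0000 12.0000 14.0000] v=[0.0000 0.0000 0.0000 0.0000]
Step 1: x=[3.5000 8.2500 11.7500 14.5000] v=[2.0000 -3.0000 -1.0000 2.0000]
Step 2: x=[4.1875 7.1875 11.3125 15.3125] v=[2.7500 -4.2500 -1.7500 3.2500]
Step 3: x=[4.6250 6.4063 10.8438 16.1250] v=[1.7500 -3.1250 -1.8750 3.2500]

Answer: 4.6250 6.4063 10.8438 16.1250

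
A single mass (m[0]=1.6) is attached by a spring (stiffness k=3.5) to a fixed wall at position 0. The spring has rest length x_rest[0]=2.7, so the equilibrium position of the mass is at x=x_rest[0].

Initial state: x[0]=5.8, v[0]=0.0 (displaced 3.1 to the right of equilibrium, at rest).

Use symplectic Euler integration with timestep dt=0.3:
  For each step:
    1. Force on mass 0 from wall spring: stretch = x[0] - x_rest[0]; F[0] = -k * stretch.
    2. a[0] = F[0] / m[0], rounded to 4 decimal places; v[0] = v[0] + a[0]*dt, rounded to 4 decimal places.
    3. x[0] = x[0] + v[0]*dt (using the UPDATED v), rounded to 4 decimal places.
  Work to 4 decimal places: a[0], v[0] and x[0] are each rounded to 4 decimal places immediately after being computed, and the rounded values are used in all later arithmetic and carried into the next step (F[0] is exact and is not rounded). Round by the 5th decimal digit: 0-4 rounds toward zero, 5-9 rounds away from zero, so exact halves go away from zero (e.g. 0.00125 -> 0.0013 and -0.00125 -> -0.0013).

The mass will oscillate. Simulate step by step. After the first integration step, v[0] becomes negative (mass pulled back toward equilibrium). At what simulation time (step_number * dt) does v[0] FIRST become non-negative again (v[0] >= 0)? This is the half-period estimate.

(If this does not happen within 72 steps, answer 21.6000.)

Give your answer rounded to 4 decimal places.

Answer: 2.4000

Derivation:
Step 0: x=[5.8000] v=[0.0000]
Step 1: x=[5.1897] v=[-2.0344]
Step 2: x=[4.0892] v=[-3.6683]
Step 3: x=[2.7152] v=[-4.5800]
Step 4: x=[1.3382] v=[-4.5900]
Step 5: x=[0.2293] v=[-3.6963]
Step 6: x=[-0.3932] v=[-2.0749]
Step 7: x=[-0.4067] v=[-0.0450]
Step 8: x=[0.1914] v=[1.9938]
First v>=0 after going negative at step 8, time=2.4000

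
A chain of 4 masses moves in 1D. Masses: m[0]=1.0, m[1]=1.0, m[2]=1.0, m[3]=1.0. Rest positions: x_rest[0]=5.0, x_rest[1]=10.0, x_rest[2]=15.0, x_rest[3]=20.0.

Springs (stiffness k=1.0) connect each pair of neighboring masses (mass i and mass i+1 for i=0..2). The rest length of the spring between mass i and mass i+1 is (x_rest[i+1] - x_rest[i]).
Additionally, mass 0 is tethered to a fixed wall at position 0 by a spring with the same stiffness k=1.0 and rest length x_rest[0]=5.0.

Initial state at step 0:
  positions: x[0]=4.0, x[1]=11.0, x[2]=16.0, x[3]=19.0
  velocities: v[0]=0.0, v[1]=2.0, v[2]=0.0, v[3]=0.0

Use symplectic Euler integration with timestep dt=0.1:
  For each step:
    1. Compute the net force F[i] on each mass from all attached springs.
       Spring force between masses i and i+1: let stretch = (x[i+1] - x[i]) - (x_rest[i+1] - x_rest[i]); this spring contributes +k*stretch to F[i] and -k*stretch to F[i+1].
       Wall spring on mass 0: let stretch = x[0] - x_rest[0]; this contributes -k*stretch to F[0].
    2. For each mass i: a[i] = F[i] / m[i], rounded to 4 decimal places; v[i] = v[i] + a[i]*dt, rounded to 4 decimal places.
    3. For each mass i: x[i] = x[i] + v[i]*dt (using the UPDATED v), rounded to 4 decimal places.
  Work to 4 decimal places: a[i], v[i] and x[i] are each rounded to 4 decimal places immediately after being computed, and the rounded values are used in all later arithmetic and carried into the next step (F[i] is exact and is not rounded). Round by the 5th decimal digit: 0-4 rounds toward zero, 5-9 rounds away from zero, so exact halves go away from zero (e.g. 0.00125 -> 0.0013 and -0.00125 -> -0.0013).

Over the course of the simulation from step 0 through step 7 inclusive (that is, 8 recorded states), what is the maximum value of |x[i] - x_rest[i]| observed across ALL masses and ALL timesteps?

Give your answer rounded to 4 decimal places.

Step 0: x=[4.0000 11.0000 16.0000 19.0000] v=[0.0000 2.0000 0.0000 0.0000]
Step 1: x=[4.0300 11.1800 15.9800 19.0200] v=[0.3000 1.8000 -0.2000 0.2000]
Step 2: x=[4.0912 11.3365 15.9424 19.0596] v=[0.6120 1.5650 -0.3760 0.3960]
Step 3: x=[4.1839 11.4666 15.8899 19.1180] v=[0.9274 1.3011 -0.5249 0.5843]
Step 4: x=[4.3076 11.5681 15.8255 19.1942] v=[1.2373 1.0152 -0.6444 0.7615]
Step 5: x=[4.4609 11.6396 15.7522 19.2867] v=[1.5326 0.7149 -0.7333 0.9246]
Step 6: x=[4.6413 11.6804 15.6731 19.3938] v=[1.8044 0.4083 -0.7911 1.0712]
Step 7: x=[4.8457 11.6908 15.5913 19.5137] v=[2.0442 0.1037 -0.8183 1.1991]
Max displacement = 1.6908

Answer: 1.6908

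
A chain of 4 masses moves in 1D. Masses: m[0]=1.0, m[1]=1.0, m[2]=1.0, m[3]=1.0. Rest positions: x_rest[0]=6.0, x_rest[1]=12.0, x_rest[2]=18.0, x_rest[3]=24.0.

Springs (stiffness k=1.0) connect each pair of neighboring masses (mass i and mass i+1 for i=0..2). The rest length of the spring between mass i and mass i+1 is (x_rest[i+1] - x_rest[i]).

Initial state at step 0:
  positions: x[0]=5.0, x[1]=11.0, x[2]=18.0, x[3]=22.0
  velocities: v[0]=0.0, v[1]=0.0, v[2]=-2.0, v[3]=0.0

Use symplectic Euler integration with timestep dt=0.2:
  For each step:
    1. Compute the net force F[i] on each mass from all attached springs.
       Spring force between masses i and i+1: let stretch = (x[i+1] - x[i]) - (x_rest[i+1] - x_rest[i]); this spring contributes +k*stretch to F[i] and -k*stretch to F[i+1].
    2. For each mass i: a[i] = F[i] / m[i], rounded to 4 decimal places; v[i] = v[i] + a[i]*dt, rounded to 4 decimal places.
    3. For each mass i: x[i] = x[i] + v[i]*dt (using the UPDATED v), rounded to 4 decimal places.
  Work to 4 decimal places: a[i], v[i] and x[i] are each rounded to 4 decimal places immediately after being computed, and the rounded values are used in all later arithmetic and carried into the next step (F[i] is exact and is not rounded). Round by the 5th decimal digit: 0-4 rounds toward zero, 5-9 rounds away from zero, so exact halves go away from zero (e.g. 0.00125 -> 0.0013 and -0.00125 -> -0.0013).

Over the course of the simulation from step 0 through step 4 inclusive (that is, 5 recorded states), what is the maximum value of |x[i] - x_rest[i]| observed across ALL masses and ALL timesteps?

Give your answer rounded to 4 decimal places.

Step 0: x=[5.0000 11.0000 18.0000 22.0000] v=[0.0000 0.0000 -2.0000 0.0000]
Step 1: x=[5.0000 11.0400 17.4800 22.0800] v=[0.0000 0.2000 -2.6000 0.4000]
Step 2: x=[5.0016 11.0960 16.8864 22.2160] v=[0.0080 0.2800 -2.9680 0.6800]
Step 3: x=[5.0070 11.1398 16.2744 22.3788] v=[0.0269 0.2192 -3.0602 0.8141]
Step 4: x=[5.0177 11.1437 15.7012 22.5374] v=[0.0535 0.0196 -2.8662 0.7932]
Max displacement = 2.2988

Answer: 2.2988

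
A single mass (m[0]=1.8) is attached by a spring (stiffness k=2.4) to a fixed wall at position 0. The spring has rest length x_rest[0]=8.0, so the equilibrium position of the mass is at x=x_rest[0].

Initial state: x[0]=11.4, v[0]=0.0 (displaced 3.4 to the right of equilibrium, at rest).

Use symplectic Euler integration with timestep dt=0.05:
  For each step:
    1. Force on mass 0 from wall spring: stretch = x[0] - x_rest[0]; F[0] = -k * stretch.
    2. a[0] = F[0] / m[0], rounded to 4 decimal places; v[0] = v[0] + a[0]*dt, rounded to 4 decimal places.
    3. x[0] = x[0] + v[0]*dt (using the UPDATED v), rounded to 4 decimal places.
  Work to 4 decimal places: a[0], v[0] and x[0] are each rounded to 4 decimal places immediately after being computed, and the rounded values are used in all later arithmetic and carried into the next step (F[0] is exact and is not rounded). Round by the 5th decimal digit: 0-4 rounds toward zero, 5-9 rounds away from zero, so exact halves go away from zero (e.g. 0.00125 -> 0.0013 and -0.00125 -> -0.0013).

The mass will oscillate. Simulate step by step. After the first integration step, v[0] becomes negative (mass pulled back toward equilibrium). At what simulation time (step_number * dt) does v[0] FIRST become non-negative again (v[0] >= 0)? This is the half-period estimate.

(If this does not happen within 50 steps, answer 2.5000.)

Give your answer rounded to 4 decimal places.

Answer: 2.5000

Derivation:
Step 0: x=[11.4000] v=[0.0000]
Step 1: x=[11.3887] v=[-0.2267]
Step 2: x=[11.3661] v=[-0.4526]
Step 3: x=[11.3323] v=[-0.6770]
Step 4: x=[11.2873] v=[-0.8992]
Step 5: x=[11.2314] v=[-1.1184]
Step 6: x=[11.1647] v=[-1.3338]
Step 7: x=[11.0875] v=[-1.5448]
Step 8: x=[11.0000] v=[-1.7506]
Step 9: x=[10.9025] v=[-1.9506]
Step 10: x=[10.7953] v=[-2.1441]
Step 11: x=[10.6788] v=[-2.3305]
Step 12: x=[10.5533] v=[-2.5091]
Step 13: x=[10.4193] v=[-2.6793]
Step 14: x=[10.2773] v=[-2.8406]
Step 15: x=[10.1277] v=[-2.9924]
Step 16: x=[9.9710] v=[-3.1342]
Step 17: x=[9.8077] v=[-3.2656]
Step 18: x=[9.6384] v=[-3.3861]
Step 19: x=[9.4636] v=[-3.4953]
Step 20: x=[9.2840] v=[-3.5929]
Step 21: x=[9.1001] v=[-3.6785]
Step 22: x=[8.9125] v=[-3.7518]
Step 23: x=[8.7219] v=[-3.8126]
Step 24: x=[8.5289] v=[-3.8607]
Step 25: x=[8.3341] v=[-3.8960]
Step 26: x=[8.1382] v=[-3.9183]
Step 27: x=[7.9418] v=[-3.9275]
Step 28: x=[7.7456] v=[-3.9236]
Step 29: x=[7.5503] v=[-3.9066]
Step 30: x=[7.3565] v=[-3.8766]
Step 31: x=[7.1648] v=[-3.8337]
Step 32: x=[6.9759] v=[-3.7780]
Step 33: x=[6.7904] v=[-3.7097]
Step 34: x=[6.6089] v=[-3.6291]
Step 35: x=[6.4321] v=[-3.5364]
Step 36: x=[6.2605] v=[-3.4319]
Step 37: x=[6.0947] v=[-3.3159]
Step 38: x=[5.9353] v=[-3.1889]
Step 39: x=[5.7827] v=[-3.0513]
Step 40: x=[5.6375] v=[-2.9035]
Step 41: x=[5.5002] v=[-2.7460]
Step 42: x=[5.3712] v=[-2.5793]
Step 43: x=[5.2510] v=[-2.4040]
Step 44: x=[5.1400] v=[-2.2207]
Step 45: x=[5.0385] v=[-2.0300]
Step 46: x=[4.9469] v=[-1.8326]
Step 47: x=[4.8654] v=[-1.6291]
Step 48: x=[4.7944] v=[-1.4201]
Step 49: x=[4.7341] v=[-1.2064]
Step 50: x=[4.6847] v=[-0.9887]
v[0] did not become non-negative within 50 steps; using fallback time=2.5000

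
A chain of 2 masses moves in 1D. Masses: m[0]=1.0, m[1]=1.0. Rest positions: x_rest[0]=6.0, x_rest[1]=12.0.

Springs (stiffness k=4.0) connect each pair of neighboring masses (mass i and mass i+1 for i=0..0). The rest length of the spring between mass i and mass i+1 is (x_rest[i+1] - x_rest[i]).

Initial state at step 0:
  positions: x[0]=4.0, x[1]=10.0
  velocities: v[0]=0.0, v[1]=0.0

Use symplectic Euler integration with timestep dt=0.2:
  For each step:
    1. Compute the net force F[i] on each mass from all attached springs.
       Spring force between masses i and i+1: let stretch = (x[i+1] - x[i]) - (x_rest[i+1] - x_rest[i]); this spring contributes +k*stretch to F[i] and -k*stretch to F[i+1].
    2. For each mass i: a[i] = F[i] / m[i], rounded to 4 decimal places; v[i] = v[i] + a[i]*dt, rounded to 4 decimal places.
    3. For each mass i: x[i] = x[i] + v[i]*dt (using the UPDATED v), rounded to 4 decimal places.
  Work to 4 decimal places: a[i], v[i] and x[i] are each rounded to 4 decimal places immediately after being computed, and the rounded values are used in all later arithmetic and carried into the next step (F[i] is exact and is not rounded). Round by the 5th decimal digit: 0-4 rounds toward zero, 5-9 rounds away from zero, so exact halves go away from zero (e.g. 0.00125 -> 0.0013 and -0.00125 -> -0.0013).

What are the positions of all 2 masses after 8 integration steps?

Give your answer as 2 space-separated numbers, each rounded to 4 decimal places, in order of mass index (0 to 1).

Answer: 4.0000 10.0000

Derivation:
Step 0: x=[4.0000 10.0000] v=[0.0000 0.0000]
Step 1: x=[4.0000 10.0000] v=[0.0000 0.0000]
Step 2: x=[4.0000 10.0000] v=[0.0000 0.0000]
Step 3: x=[4.0000 10.0000] v=[0.0000 0.0000]
Step 4: x=[4.0000 10.0000] v=[0.0000 0.0000]
Step 5: x=[4.0000 10.0000] v=[0.0000 0.0000]
Step 6: x=[4.0000 10.0000] v=[0.0000 0.0000]
Step 7: x=[4.0000 10.0000] v=[0.0000 0.0000]
Step 8: x=[4.0000 10.0000] v=[0.0000 0.0000]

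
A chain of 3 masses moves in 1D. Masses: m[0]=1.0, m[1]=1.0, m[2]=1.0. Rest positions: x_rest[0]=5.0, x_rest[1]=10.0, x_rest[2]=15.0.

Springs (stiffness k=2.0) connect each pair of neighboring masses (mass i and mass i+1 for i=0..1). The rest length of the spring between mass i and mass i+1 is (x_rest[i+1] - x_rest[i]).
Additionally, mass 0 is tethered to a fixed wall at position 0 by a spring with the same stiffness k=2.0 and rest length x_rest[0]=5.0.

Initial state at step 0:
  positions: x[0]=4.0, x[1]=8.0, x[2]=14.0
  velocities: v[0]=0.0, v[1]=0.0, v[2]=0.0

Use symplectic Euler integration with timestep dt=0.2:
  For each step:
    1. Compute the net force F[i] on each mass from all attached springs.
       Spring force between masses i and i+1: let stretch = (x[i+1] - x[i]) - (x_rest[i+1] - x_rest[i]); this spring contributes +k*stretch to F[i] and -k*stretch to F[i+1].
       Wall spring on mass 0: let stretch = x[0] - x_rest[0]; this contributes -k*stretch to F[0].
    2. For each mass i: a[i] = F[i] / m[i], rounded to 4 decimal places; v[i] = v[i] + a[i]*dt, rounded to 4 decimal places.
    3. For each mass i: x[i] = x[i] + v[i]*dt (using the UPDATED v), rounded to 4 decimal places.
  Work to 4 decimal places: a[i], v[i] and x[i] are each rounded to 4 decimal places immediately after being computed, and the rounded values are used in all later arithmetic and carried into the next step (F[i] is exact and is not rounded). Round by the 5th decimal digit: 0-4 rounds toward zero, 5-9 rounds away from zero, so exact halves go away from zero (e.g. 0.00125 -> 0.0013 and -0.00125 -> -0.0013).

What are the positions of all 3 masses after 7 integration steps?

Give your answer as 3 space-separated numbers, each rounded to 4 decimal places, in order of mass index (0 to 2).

Step 0: x=[4.0000 8.0000 14.0000] v=[0.0000 0.0000 0.0000]
Step 1: x=[4.0000 8.1600 13.9200] v=[0.0000 0.8000 -0.4000]
Step 2: x=[4.0128 8.4480 13.7792] v=[0.0640 1.4400 -0.7040]
Step 3: x=[4.0594 8.8077 13.6119] v=[0.2330 1.7984 -0.8365]
Step 4: x=[4.1611 9.1719 13.4603] v=[0.5086 1.8208 -0.7582]
Step 5: x=[4.3308 9.4783 13.3656] v=[0.8485 1.5318 -0.4736]
Step 6: x=[4.5658 9.6838 13.3599] v=[1.1752 1.0277 -0.0285]
Step 7: x=[4.8450 9.7740 13.4601] v=[1.3961 0.4509 0.5011]

Answer: 4.8450 9.7740 13.4601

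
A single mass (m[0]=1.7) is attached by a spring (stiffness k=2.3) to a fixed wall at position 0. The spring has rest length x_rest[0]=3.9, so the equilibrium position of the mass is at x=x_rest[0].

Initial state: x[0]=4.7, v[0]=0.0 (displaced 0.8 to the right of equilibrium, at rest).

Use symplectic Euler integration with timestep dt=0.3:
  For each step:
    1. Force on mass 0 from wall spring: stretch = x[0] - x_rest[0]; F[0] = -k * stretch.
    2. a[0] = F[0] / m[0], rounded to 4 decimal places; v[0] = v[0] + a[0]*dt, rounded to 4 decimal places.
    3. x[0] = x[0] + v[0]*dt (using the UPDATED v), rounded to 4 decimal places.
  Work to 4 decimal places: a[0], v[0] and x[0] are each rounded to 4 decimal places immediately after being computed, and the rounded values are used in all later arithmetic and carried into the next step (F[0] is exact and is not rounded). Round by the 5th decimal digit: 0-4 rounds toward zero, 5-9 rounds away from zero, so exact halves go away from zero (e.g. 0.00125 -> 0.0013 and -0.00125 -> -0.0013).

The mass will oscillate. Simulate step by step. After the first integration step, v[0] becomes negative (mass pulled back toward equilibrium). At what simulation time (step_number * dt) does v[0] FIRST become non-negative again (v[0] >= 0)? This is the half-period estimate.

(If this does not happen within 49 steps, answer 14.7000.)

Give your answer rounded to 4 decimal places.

Step 0: x=[4.7000] v=[0.0000]
Step 1: x=[4.6026] v=[-0.3247]
Step 2: x=[4.4196] v=[-0.6099]
Step 3: x=[4.1734] v=[-0.8208]
Step 4: x=[3.8939] v=[-0.9318]
Step 5: x=[3.6151] v=[-0.9293]
Step 6: x=[3.3710] v=[-0.8137]
Step 7: x=[3.1913] v=[-0.5990]
Step 8: x=[3.0979] v=[-0.3114]
Step 9: x=[3.1022] v=[0.0142]
First v>=0 after going negative at step 9, time=2.7000

Answer: 2.7000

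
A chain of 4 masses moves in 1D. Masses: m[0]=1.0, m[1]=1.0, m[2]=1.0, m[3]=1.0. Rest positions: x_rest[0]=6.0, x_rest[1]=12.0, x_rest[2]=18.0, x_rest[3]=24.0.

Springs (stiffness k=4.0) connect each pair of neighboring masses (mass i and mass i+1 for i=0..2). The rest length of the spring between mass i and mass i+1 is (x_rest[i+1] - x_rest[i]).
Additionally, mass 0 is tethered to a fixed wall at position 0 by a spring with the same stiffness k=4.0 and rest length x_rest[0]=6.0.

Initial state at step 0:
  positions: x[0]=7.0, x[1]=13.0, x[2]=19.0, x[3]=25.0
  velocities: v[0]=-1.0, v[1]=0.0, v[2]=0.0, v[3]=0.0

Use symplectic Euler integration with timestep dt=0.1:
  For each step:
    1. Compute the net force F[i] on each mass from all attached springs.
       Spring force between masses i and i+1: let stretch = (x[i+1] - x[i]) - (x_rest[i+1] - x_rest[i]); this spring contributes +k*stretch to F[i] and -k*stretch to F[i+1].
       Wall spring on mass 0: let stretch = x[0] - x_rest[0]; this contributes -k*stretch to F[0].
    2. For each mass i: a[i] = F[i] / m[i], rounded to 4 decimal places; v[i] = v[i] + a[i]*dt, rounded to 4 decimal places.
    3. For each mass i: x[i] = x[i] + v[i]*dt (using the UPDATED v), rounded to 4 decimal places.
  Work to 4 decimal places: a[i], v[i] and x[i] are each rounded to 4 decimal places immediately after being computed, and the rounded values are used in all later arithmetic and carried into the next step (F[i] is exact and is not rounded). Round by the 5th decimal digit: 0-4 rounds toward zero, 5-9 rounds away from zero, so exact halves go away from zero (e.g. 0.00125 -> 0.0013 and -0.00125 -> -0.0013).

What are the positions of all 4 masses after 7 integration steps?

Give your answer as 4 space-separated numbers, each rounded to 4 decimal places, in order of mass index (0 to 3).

Answer: 5.8790 12.6931 18.9731 24.9990

Derivation:
Step 0: x=[7.0000 13.0000 19.0000 25.0000] v=[-1.0000 0.0000 0.0000 0.0000]
Step 1: x=[6.8600 13.0000 19.0000 25.0000] v=[-1.4000 0.0000 0.0000 0.0000]
Step 2: x=[6.6912 12.9944 19.0000 25.0000] v=[-1.6880 -0.0560 0.0000 0.0000]
Step 3: x=[6.5069 12.9769 18.9998 25.0000] v=[-1.8432 -0.1750 -0.0022 0.0000]
Step 4: x=[6.3211 12.9415 18.9987 25.0000] v=[-1.8580 -0.3538 -0.0113 -0.0001]
Step 5: x=[6.1473 12.8836 18.9953 24.9999] v=[-1.7383 -0.5791 -0.0337 -0.0006]
Step 6: x=[5.9970 12.8007 18.9877 24.9997] v=[-1.5027 -0.8289 -0.0765 -0.0024]
Step 7: x=[5.8790 12.6931 18.9731 24.9990] v=[-1.1800 -1.0756 -0.1465 -0.0072]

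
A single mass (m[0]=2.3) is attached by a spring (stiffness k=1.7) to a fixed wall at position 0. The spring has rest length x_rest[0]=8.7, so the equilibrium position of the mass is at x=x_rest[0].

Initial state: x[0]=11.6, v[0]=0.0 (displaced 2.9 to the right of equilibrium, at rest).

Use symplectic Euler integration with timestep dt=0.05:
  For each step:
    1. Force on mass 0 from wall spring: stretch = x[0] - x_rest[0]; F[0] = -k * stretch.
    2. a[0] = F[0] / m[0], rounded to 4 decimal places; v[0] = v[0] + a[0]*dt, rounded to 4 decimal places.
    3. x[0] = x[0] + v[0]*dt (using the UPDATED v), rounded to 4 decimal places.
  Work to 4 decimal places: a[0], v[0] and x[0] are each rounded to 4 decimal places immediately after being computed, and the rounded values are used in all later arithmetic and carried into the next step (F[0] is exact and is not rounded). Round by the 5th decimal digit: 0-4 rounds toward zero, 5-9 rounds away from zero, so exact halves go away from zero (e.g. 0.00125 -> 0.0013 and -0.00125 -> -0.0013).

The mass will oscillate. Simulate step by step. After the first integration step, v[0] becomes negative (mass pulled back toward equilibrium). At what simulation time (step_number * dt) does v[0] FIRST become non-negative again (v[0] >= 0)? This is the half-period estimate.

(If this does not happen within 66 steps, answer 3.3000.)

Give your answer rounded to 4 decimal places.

Step 0: x=[11.6000] v=[0.0000]
Step 1: x=[11.5946] v=[-0.1072]
Step 2: x=[11.5839] v=[-0.2142]
Step 3: x=[11.5679] v=[-0.3208]
Step 4: x=[11.5466] v=[-0.4268]
Step 5: x=[11.5200] v=[-0.5320]
Step 6: x=[11.4882] v=[-0.6362]
Step 7: x=[11.4512] v=[-0.7392]
Step 8: x=[11.4092] v=[-0.8409]
Step 9: x=[11.3622] v=[-0.9410]
Step 10: x=[11.3102] v=[-1.0394]
Step 11: x=[11.2534] v=[-1.1359]
Step 12: x=[11.1919] v=[-1.2303]
Step 13: x=[11.1258] v=[-1.3224]
Step 14: x=[11.0552] v=[-1.4121]
Step 15: x=[10.9802] v=[-1.4991]
Step 16: x=[10.9010] v=[-1.5834]
Step 17: x=[10.8178] v=[-1.6647]
Step 18: x=[10.7307] v=[-1.7430]
Step 19: x=[10.6398] v=[-1.8181]
Step 20: x=[10.5453] v=[-1.8898]
Step 21: x=[10.4474] v=[-1.9580]
Step 22: x=[10.3463] v=[-2.0226]
Step 23: x=[10.2421] v=[-2.0834]
Step 24: x=[10.1351] v=[-2.1404]
Step 25: x=[10.0254] v=[-2.1934]
Step 26: x=[9.9133] v=[-2.2424]
Step 27: x=[9.7989] v=[-2.2872]
Step 28: x=[9.6825] v=[-2.3278]
Step 29: x=[9.5643] v=[-2.3641]
Step 30: x=[9.4445] v=[-2.3960]
Step 31: x=[9.3233] v=[-2.4235]
Step 32: x=[9.2010] v=[-2.4465]
Step 33: x=[9.0778] v=[-2.4650]
Step 34: x=[8.9539] v=[-2.4790]
Step 35: x=[8.8295] v=[-2.4884]
Step 36: x=[8.7048] v=[-2.4932]
Step 37: x=[8.5801] v=[-2.4934]
Step 38: x=[8.4557] v=[-2.4890]
Step 39: x=[8.3317] v=[-2.4800]
Step 40: x=[8.2084] v=[-2.4664]
Step 41: x=[8.0860] v=[-2.4482]
Step 42: x=[7.9647] v=[-2.4255]
Step 43: x=[7.8448] v=[-2.3983]
Step 44: x=[7.7265] v=[-2.3667]
Step 45: x=[7.6100] v=[-2.3307]
Step 46: x=[7.4955] v=[-2.2904]
Step 47: x=[7.3832] v=[-2.2459]
Step 48: x=[7.2733] v=[-2.1972]
Step 49: x=[7.1661] v=[-2.1445]
Step 50: x=[7.0617] v=[-2.0878]
Step 51: x=[6.9603] v=[-2.0273]
Step 52: x=[6.8622] v=[-1.9630]
Step 53: x=[6.7674] v=[-1.8951]
Step 54: x=[6.6762] v=[-1.8237]
Step 55: x=[6.5888] v=[-1.7489]
Step 56: x=[6.5053] v=[-1.6709]
Step 57: x=[6.4258] v=[-1.5898]
Step 58: x=[6.3505] v=[-1.5058]
Step 59: x=[6.2796] v=[-1.4190]
Step 60: x=[6.2131] v=[-1.3296]
Step 61: x=[6.1512] v=[-1.2377]
Step 62: x=[6.0940] v=[-1.1435]
Step 63: x=[6.0416] v=[-1.0472]
Step 64: x=[5.9942] v=[-0.9490]
Step 65: x=[5.9518] v=[-0.8490]
Step 66: x=[5.9144] v=[-0.7474]
v[0] did not become non-negative within 66 steps; using fallback time=3.3000

Answer: 3.3000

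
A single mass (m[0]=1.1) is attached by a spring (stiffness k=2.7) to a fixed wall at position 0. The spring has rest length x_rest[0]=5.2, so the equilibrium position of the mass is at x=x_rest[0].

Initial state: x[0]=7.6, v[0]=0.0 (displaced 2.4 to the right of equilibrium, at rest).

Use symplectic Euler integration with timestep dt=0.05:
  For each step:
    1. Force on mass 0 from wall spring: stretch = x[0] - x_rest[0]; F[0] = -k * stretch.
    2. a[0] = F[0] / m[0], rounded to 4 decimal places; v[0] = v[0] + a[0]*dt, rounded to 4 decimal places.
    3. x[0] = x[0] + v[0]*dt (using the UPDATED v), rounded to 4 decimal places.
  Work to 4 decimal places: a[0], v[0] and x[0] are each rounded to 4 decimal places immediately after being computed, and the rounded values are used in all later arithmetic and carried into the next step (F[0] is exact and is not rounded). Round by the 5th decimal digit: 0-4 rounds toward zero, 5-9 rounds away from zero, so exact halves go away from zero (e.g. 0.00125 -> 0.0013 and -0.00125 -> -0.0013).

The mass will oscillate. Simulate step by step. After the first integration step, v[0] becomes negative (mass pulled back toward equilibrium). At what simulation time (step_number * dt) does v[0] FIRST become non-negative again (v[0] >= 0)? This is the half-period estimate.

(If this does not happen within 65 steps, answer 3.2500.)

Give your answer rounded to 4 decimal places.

Answer: 2.0500

Derivation:
Step 0: x=[7.6000] v=[0.0000]
Step 1: x=[7.5853] v=[-0.2945]
Step 2: x=[7.5559] v=[-0.5872]
Step 3: x=[7.5121] v=[-0.8763]
Step 4: x=[7.4541] v=[-1.1601]
Step 5: x=[7.3823] v=[-1.4367]
Step 6: x=[7.2971] v=[-1.7045]
Step 7: x=[7.1990] v=[-1.9619]
Step 8: x=[7.0886] v=[-2.2072]
Step 9: x=[6.9667] v=[-2.4390]
Step 10: x=[6.8339] v=[-2.6558]
Step 11: x=[6.6911] v=[-2.8563]
Step 12: x=[6.5391] v=[-3.0393]
Step 13: x=[6.3789] v=[-3.2036]
Step 14: x=[6.2115] v=[-3.3483]
Step 15: x=[6.0379] v=[-3.4724]
Step 16: x=[5.8591] v=[-3.5752]
Step 17: x=[5.6763] v=[-3.6561]
Step 18: x=[5.4906] v=[-3.7146]
Step 19: x=[5.3031] v=[-3.7503]
Step 20: x=[5.1150] v=[-3.7630]
Step 21: x=[4.9274] v=[-3.7526]
Step 22: x=[4.7414] v=[-3.7191]
Step 23: x=[4.5583] v=[-3.6628]
Step 24: x=[4.3791] v=[-3.5840]
Step 25: x=[4.2049] v=[-3.4833]
Step 26: x=[4.0368] v=[-3.3612]
Step 27: x=[3.8759] v=[-3.2184]
Step 28: x=[3.7231] v=[-3.0559]
Step 29: x=[3.5794] v=[-2.8746]
Step 30: x=[3.4456] v=[-2.6757]
Step 31: x=[3.3226] v=[-2.4604]
Step 32: x=[3.2111] v=[-2.2300]
Step 33: x=[3.1118] v=[-1.9859]
Step 34: x=[3.0253] v=[-1.7296]
Step 35: x=[2.9522] v=[-1.4627]
Step 36: x=[2.8929] v=[-1.1868]
Step 37: x=[2.8477] v=[-0.9037]
Step 38: x=[2.8170] v=[-0.6150]
Step 39: x=[2.8009] v=[-0.3225]
Step 40: x=[2.7995] v=[-0.0281]
Step 41: x=[2.8128] v=[0.2665]
First v>=0 after going negative at step 41, time=2.0500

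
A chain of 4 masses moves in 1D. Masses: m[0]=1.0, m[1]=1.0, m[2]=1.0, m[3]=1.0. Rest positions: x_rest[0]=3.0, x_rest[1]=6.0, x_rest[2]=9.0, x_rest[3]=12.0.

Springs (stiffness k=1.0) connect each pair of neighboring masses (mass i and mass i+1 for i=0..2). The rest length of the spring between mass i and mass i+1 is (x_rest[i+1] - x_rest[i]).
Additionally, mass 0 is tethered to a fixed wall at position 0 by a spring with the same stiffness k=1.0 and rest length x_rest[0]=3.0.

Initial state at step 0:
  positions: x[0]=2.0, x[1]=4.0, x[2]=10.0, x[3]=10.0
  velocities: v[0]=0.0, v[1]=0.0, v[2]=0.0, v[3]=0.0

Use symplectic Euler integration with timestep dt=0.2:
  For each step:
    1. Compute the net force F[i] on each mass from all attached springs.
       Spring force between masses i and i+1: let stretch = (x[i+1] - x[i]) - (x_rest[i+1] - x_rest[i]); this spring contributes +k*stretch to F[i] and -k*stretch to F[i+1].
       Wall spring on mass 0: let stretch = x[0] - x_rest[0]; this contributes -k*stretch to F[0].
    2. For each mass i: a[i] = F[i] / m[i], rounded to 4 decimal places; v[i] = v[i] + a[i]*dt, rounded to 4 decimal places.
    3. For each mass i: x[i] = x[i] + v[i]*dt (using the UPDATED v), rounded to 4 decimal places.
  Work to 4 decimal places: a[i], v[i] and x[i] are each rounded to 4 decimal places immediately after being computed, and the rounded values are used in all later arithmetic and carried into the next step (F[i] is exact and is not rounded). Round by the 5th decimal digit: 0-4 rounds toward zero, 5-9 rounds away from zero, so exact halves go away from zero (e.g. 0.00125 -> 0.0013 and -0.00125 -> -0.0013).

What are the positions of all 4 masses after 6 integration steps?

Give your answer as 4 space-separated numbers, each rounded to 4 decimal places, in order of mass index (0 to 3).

Answer: 2.3402 6.0456 6.7825 11.6527

Derivation:
Step 0: x=[2.0000 4.0000 10.0000 10.0000] v=[0.0000 0.0000 0.0000 0.0000]
Step 1: x=[2.0000 4.1600 9.7600 10.1200] v=[0.0000 0.8000 -1.2000 0.6000]
Step 2: x=[2.0064 4.4576 9.3104 10.3456] v=[0.0320 1.4880 -2.2480 1.1280]
Step 3: x=[2.0306 4.8513 8.7081 10.6498] v=[0.1210 1.9683 -3.0115 1.5210]
Step 4: x=[2.0864 5.2864 8.0292 10.9963] v=[0.2790 2.1755 -3.3945 1.7327]
Step 5: x=[2.1867 5.7032 7.3593 11.3442] v=[0.5017 2.0841 -3.3496 1.7393]
Step 6: x=[2.3402 6.0456 6.7825 11.6527] v=[0.7677 1.7120 -2.8838 1.5423]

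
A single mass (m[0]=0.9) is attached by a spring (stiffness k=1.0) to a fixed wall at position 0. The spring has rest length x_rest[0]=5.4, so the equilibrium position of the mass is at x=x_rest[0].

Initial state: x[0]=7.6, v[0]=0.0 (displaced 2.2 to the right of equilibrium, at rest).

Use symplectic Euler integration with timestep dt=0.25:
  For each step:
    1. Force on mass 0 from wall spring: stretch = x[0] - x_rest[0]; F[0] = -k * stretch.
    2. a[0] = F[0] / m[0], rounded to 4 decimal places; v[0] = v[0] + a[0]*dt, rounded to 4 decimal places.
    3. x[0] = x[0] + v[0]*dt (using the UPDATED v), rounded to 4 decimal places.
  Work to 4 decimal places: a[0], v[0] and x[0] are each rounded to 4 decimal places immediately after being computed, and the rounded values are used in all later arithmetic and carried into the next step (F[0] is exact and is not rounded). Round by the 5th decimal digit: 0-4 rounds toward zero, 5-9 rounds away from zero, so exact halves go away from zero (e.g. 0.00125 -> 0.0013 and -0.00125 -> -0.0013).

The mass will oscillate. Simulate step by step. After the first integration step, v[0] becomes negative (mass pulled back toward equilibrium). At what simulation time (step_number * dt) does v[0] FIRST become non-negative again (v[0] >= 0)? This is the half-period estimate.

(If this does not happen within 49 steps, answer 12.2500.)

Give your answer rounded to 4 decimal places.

Step 0: x=[7.6000] v=[0.0000]
Step 1: x=[7.4472] v=[-0.6111]
Step 2: x=[7.1523] v=[-1.1798]
Step 3: x=[6.7357] v=[-1.6666]
Step 4: x=[6.2263] v=[-2.0376]
Step 5: x=[5.6595] v=[-2.2671]
Step 6: x=[5.0747] v=[-2.3392]
Step 7: x=[4.5125] v=[-2.2489]
Step 8: x=[4.0119] v=[-2.0024]
Step 9: x=[3.6077] v=[-1.6168]
Step 10: x=[3.3280] v=[-1.1190]
Step 11: x=[3.1921] v=[-0.5435]
Step 12: x=[3.2096] v=[0.0698]
First v>=0 after going negative at step 12, time=3.0000

Answer: 3.0000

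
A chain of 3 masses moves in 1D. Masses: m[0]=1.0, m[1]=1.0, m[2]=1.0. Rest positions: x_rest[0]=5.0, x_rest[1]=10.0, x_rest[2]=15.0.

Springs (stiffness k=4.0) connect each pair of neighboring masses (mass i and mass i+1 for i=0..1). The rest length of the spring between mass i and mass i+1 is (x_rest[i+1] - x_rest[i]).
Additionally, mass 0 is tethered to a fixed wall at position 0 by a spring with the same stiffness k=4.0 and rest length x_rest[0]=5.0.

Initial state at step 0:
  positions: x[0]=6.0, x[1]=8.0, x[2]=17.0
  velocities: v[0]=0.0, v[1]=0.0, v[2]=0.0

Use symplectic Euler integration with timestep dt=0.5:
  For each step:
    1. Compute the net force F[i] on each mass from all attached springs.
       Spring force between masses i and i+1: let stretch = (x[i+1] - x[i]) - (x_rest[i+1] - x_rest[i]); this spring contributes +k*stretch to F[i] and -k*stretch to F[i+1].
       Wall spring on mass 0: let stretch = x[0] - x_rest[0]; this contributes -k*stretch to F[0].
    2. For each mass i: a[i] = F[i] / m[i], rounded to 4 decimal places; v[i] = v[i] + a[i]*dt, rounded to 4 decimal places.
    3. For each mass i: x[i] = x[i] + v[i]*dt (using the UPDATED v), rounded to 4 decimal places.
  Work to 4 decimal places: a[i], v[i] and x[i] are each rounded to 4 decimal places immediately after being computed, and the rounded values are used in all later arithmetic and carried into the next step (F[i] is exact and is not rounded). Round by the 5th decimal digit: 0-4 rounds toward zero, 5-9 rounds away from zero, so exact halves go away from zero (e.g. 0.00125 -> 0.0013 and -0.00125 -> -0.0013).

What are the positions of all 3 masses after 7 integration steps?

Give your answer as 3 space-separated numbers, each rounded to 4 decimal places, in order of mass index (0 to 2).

Step 0: x=[6.0000 8.0000 17.0000] v=[0.0000 0.0000 0.0000]
Step 1: x=[2.0000 15.0000 13.0000] v=[-8.0000 14.0000 -8.0000]
Step 2: x=[9.0000 7.0000 16.0000] v=[14.0000 -16.0000 6.0000]
Step 3: x=[5.0000 10.0000 15.0000] v=[-8.0000 6.0000 -2.0000]
Step 4: x=[1.0000 13.0000 14.0000] v=[-8.0000 6.0000 -2.0000]
Step 5: x=[8.0000 5.0000 17.0000] v=[14.0000 -16.0000 6.0000]
Step 6: x=[4.0000 12.0000 13.0000] v=[-8.0000 14.0000 -8.0000]
Step 7: x=[4.0000 12.0000 13.0000] v=[0.0000 0.0000 0.0000]

Answer: 4.0000 12.0000 13.0000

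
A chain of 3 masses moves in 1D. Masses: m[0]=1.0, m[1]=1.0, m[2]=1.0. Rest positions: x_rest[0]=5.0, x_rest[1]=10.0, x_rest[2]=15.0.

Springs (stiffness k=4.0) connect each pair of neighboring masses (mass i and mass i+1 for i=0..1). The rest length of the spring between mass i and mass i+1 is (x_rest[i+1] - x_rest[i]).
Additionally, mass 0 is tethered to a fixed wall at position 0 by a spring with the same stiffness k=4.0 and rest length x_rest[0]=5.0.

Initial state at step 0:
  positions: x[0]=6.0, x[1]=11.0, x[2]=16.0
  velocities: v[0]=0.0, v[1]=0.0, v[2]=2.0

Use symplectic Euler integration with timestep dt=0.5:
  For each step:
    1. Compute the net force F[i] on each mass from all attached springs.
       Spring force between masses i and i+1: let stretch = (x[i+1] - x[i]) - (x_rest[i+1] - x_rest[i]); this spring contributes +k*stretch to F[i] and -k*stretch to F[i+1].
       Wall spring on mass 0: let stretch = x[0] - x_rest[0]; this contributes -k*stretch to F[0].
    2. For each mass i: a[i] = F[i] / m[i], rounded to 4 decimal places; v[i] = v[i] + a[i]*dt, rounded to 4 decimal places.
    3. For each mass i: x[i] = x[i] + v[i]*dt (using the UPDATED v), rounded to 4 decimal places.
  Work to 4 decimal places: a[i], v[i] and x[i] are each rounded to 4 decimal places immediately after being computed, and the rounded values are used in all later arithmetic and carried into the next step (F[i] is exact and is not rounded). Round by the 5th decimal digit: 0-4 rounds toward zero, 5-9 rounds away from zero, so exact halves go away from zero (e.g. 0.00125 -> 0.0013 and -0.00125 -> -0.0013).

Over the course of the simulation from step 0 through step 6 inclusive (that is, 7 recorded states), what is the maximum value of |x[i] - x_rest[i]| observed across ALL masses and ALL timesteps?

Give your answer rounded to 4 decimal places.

Step 0: x=[6.0000 11.0000 16.0000] v=[0.0000 0.0000 2.0000]
Step 1: x=[5.0000 11.0000 17.0000] v=[-2.0000 0.0000 2.0000]
Step 2: x=[5.0000 11.0000 17.0000] v=[0.0000 0.0000 0.0000]
Step 3: x=[6.0000 11.0000 16.0000] v=[2.0000 0.0000 -2.0000]
Step 4: x=[6.0000 11.0000 15.0000] v=[0.0000 0.0000 -2.0000]
Step 5: x=[5.0000 10.0000 15.0000] v=[-2.0000 -2.0000 0.0000]
Step 6: x=[4.0000 9.0000 15.0000] v=[-2.0000 -2.0000 0.0000]
Max displacement = 2.0000

Answer: 2.0000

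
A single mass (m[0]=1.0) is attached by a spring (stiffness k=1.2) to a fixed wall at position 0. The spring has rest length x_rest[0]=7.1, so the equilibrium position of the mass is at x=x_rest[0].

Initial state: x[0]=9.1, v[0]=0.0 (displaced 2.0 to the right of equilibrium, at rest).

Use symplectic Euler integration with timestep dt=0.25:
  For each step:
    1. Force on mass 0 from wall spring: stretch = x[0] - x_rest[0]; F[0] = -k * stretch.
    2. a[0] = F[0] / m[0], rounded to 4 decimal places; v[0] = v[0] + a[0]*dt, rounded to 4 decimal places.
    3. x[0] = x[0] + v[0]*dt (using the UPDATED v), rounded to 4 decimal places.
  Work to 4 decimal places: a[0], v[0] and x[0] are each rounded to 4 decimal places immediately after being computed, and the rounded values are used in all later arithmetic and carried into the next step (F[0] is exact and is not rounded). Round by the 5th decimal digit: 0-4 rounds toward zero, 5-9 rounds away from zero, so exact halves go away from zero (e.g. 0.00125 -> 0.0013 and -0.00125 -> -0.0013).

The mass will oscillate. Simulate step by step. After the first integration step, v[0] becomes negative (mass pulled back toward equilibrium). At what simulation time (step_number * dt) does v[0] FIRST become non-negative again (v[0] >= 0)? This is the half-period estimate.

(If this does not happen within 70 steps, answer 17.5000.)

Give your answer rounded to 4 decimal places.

Answer: 3.0000

Derivation:
Step 0: x=[9.1000] v=[0.0000]
Step 1: x=[8.9500] v=[-0.6000]
Step 2: x=[8.6613] v=[-1.1550]
Step 3: x=[8.2555] v=[-1.6234]
Step 4: x=[7.7630] v=[-1.9701]
Step 5: x=[7.2208] v=[-2.1690]
Step 6: x=[6.6695] v=[-2.2053]
Step 7: x=[6.1505] v=[-2.0762]
Step 8: x=[5.7027] v=[-1.7914]
Step 9: x=[5.3597] v=[-1.3722]
Step 10: x=[5.1472] v=[-0.8501]
Step 11: x=[5.0811] v=[-0.2643]
Step 12: x=[5.1665] v=[0.3414]
First v>=0 after going negative at step 12, time=3.0000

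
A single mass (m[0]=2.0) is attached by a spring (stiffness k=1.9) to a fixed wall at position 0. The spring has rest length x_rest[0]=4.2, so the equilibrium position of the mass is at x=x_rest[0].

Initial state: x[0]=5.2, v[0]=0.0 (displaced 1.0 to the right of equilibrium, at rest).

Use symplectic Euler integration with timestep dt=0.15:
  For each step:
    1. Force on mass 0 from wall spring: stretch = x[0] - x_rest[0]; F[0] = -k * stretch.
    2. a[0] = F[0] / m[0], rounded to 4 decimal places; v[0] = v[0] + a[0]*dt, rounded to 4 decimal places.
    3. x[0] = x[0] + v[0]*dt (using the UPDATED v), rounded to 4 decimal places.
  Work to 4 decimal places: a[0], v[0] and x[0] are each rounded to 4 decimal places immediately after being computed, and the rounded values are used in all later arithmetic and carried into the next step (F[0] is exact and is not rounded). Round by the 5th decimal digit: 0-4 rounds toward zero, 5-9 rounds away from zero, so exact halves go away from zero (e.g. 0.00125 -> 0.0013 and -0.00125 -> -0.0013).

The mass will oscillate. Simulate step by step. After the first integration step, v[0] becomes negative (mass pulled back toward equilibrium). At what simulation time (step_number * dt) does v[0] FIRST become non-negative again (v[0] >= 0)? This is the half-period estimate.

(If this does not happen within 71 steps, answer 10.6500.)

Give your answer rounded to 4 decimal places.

Answer: 3.3000

Derivation:
Step 0: x=[5.2000] v=[0.0000]
Step 1: x=[5.1786] v=[-0.1425]
Step 2: x=[5.1363] v=[-0.2820]
Step 3: x=[5.0740] v=[-0.4154]
Step 4: x=[4.9930] v=[-0.5399]
Step 5: x=[4.8951] v=[-0.6529]
Step 6: x=[4.7823] v=[-0.7519]
Step 7: x=[4.6571] v=[-0.8349]
Step 8: x=[4.5221] v=[-0.9000]
Step 9: x=[4.3802] v=[-0.9459]
Step 10: x=[4.2345] v=[-0.9716]
Step 11: x=[4.0880] v=[-0.9765]
Step 12: x=[3.9439] v=[-0.9605]
Step 13: x=[3.8053] v=[-0.9240]
Step 14: x=[3.6751] v=[-0.8678]
Step 15: x=[3.5562] v=[-0.7930]
Step 16: x=[3.4510] v=[-0.7013]
Step 17: x=[3.3618] v=[-0.5946]
Step 18: x=[3.2905] v=[-0.4752]
Step 19: x=[3.2387] v=[-0.3456]
Step 20: x=[3.2074] v=[-0.2086]
Step 21: x=[3.1973] v=[-0.0672]
Step 22: x=[3.2087] v=[0.0757]
First v>=0 after going negative at step 22, time=3.3000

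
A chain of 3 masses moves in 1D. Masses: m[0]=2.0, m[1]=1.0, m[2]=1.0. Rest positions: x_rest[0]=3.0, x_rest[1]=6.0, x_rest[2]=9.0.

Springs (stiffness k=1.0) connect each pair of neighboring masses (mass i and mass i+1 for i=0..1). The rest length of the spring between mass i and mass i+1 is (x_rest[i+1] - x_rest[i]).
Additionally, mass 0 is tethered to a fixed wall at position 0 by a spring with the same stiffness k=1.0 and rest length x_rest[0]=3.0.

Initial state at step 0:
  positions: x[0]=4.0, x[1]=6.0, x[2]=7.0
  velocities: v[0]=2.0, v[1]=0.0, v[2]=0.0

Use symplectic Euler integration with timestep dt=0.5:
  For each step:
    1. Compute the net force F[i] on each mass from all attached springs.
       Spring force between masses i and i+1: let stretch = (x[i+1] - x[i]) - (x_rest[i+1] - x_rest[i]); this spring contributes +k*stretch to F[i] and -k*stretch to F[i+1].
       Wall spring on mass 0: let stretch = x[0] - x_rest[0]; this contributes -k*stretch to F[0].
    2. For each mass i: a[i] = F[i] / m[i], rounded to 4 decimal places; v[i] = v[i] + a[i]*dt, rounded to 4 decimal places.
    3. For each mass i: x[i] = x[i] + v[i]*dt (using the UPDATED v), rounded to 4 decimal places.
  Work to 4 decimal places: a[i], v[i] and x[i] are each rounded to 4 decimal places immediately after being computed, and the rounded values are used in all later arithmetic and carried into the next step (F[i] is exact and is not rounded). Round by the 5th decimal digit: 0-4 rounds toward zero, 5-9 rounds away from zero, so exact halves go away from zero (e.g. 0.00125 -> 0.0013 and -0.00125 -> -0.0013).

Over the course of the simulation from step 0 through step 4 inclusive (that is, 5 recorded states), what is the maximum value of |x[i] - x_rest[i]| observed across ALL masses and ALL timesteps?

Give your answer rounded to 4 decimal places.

Answer: 2.0313

Derivation:
Step 0: x=[4.0000 6.0000 7.0000] v=[2.0000 0.0000 0.0000]
Step 1: x=[4.7500 5.7500 7.5000] v=[1.5000 -0.5000 1.0000]
Step 2: x=[5.0313 5.6875 8.3125] v=[0.5625 -0.1250 1.6250]
Step 3: x=[4.7657 6.1172 9.2188] v=[-0.5313 0.8594 1.8125]
Step 4: x=[4.0733 6.9845 10.0997] v=[-1.3849 1.7345 1.7617]
Max displacement = 2.0313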